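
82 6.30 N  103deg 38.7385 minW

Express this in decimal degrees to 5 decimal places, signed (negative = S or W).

82.10500, -103.64564

Latitude: 6.3′ = 0.105000°; total 82.105000
N → positive
λ: 38.7385′ = 0.645642°; total 103.645642
hemisphere W, so the sign is −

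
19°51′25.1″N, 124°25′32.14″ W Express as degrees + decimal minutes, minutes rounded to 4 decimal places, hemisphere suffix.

19° 51.4183′ N, 124° 25.5357′ W

Latitude: 51 + 25.1/60 = 51.418333′
Longitude: seconds/60 = 0.53567; minutes = 25 + 0.53567 = 25.535667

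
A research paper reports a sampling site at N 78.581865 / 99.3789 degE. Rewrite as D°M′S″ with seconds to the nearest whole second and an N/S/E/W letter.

78°34′55″ N, 99°22′44″ E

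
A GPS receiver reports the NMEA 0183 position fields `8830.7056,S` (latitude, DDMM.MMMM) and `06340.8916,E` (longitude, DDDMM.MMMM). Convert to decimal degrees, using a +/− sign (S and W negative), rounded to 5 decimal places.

-88.51176, 63.68153

Latitude: split at 2 digits → 88° and 30.7056′; 88 + 30.7056/60 = 88.511760
S → negative
Longitude: degrees = first 3 digits = 63, minutes = 40.8916; 63 + 40.8916/60 = 63.681527
E ⇒ keep positive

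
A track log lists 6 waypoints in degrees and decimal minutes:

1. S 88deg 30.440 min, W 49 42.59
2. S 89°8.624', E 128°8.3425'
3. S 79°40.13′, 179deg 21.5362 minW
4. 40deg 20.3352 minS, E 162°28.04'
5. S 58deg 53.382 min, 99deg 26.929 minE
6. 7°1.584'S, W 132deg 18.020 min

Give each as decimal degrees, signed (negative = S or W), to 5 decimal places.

Point 1:
  Lat: 30.44′ = 0.507333°; total 88.507333
  S → negative
  Longitude: 42.59′ = 0.709833°; total 49.709833
  W → negative
Point 2:
  φ: 8.624′ = 0.143733°; total 89.143733
  S → negative
  Longitude: 8.3425′ = 0.139042°; total 128.139042
  E → positive
Point 3:
  Latitude: 40.13′ = 0.668833°; total 79.668833
  S ⇒ negate
  Longitude: 21.5362′ = 0.358937°; total 179.358937
  hemisphere W, so the sign is −
Point 4:
  φ: 20.3352′ = 0.338920°; total 40.338920
  hemisphere S, so the sign is −
  Longitude: 162 + 28.04/60 = 162.467333
  E ⇒ keep positive
Point 5:
  Latitude: 53.382′ = 0.889700°; total 58.889700
  hemisphere S, so the sign is −
  Lon: 99 + 26.929/60 = 99.448817
  E ⇒ keep positive
Point 6:
  φ: 1.584′ = 0.026400°; total 7.026400
  hemisphere S, so the sign is −
  Longitude: 18.02′ = 0.300333°; total 132.300333
  hemisphere W, so the sign is −

1. -88.50733, -49.70983
2. -89.14373, 128.13904
3. -79.66883, -179.35894
4. -40.33892, 162.46733
5. -58.88970, 99.44882
6. -7.02640, -132.30033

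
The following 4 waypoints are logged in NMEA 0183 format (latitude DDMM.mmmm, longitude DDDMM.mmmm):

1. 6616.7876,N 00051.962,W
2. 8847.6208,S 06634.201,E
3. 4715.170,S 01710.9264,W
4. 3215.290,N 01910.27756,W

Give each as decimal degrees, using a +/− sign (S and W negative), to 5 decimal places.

1. 66.27979, -0.86603
2. -88.79368, 66.57002
3. -47.25283, -17.18211
4. 32.25483, -19.17129

Point 1:
  φ: degrees = first 2 digits = 66, minutes = 16.7876; 66 + 16.7876/60 = 66.279793
  N ⇒ keep positive
  λ: split at 3 digits → 000° and 51.962′; 0 + 51.962/60 = 0.866033
  W → negative
Point 2:
  φ: degrees = first 2 digits = 88, minutes = 47.6208; 88 + 47.6208/60 = 88.793680
  S → negative
  Longitude: split at 3 digits → 066° and 34.201′; 66 + 34.201/60 = 66.570017
  E → positive
Point 3:
  Latitude: split at 2 digits → 47° and 15.17′; 47 + 15.17/60 = 47.252833
  S → negative
  Lon: degrees = first 3 digits = 17, minutes = 10.9264; 17 + 10.9264/60 = 17.182107
  hemisphere W, so the sign is −
Point 4:
  Lat: split at 2 digits → 32° and 15.29′; 32 + 15.29/60 = 32.254833
  N → positive
  Lon: degrees = first 3 digits = 19, minutes = 10.27756; 19 + 10.27756/60 = 19.171293
  W ⇒ negate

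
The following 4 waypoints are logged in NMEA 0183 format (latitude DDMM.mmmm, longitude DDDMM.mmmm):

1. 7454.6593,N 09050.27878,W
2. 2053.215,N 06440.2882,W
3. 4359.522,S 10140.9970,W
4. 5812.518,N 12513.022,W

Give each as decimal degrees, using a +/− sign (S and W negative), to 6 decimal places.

1. 74.910988, -90.837980
2. 20.886917, -64.671470
3. -43.992033, -101.683283
4. 58.208633, -125.217033

Point 1:
  Latitude: degrees = first 2 digits = 74, minutes = 54.6593; 74 + 54.6593/60 = 74.9109883
  N → positive
  λ: degrees = first 3 digits = 90, minutes = 50.27878; 90 + 50.27878/60 = 90.8379797
  W → negative
Point 2:
  Lat: degrees = first 2 digits = 20, minutes = 53.215; 20 + 53.215/60 = 20.8869167
  N → positive
  Longitude: split at 3 digits → 064° and 40.2882′; 64 + 40.2882/60 = 64.6714700
  W → negative
Point 3:
  φ: degrees = first 2 digits = 43, minutes = 59.522; 43 + 59.522/60 = 43.9920333
  hemisphere S, so the sign is −
  λ: degrees = first 3 digits = 101, minutes = 40.997; 101 + 40.997/60 = 101.6832833
  W ⇒ negate
Point 4:
  φ: split at 2 digits → 58° and 12.518′; 58 + 12.518/60 = 58.2086333
  N → positive
  λ: degrees = first 3 digits = 125, minutes = 13.022; 125 + 13.022/60 = 125.2170333
  W ⇒ negate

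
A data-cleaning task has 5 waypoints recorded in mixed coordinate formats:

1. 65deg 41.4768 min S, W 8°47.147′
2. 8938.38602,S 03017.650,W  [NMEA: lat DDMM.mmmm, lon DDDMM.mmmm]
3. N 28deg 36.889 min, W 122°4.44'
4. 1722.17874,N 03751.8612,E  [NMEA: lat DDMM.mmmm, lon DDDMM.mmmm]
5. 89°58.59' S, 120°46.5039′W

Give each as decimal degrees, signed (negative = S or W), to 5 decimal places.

1. -65.69128, -8.78578
2. -89.63977, -30.29417
3. 28.61482, -122.07400
4. 17.36965, 37.86435
5. -89.97650, -120.77507

Point 1:
  Lat: 41.4768′ = 0.691280°; total 65.691280
  S → negative
  Longitude: 47.147′ = 0.785783°; total 8.785783
  W → negative
Point 2:
  φ: degrees = first 2 digits = 89, minutes = 38.38602; 89 + 38.38602/60 = 89.639767
  S ⇒ negate
  Lon: split at 3 digits → 030° and 17.65′; 30 + 17.65/60 = 30.294167
  W ⇒ negate
Point 3:
  φ: 36.889′ = 0.614817°; total 28.614817
  N ⇒ keep positive
  Lon: 122 + 4.44/60 = 122.074000
  W ⇒ negate
Point 4:
  φ: degrees = first 2 digits = 17, minutes = 22.17874; 17 + 22.17874/60 = 17.369646
  N → positive
  Lon: split at 3 digits → 037° and 51.8612′; 37 + 51.8612/60 = 37.864353
  E ⇒ keep positive
Point 5:
  Latitude: 89 + 58.59/60 = 89.976500
  S ⇒ negate
  λ: 120 + 46.5039/60 = 120.775065
  hemisphere W, so the sign is −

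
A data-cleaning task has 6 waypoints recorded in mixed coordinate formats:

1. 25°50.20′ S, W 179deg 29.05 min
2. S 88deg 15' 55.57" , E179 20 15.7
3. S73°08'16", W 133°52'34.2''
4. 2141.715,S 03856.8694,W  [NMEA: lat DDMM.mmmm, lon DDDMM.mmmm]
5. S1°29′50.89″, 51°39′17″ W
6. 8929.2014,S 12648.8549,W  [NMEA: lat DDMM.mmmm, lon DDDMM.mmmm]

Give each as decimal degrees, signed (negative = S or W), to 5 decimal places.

1. -25.83667, -179.48417
2. -88.26544, 179.33769
3. -73.13778, -133.87617
4. -21.69525, -38.94782
5. -1.49747, -51.65472
6. -89.48669, -126.81425

Point 1:
  Latitude: 50.2′ = 0.836667°; total 25.836667
  hemisphere S, so the sign is −
  Longitude: 29.05′ = 0.484167°; total 179.484167
  hemisphere W, so the sign is −
Point 2:
  φ: 88 + 15/60 + 55.57/3600 = 88.265436
  S → negative
  Longitude: 20′ + 15.7″ = 20.26167′; 179 + 20.26167/60 = 179.337694
  E → positive
Point 3:
  Latitude: 8′ + 16″ = 8.26667′; 73 + 8.26667/60 = 73.137778
  S ⇒ negate
  Lon: 133 + 52/60 + 34.2/3600 = 133.876167
  W → negative
Point 4:
  φ: degrees = first 2 digits = 21, minutes = 41.715; 21 + 41.715/60 = 21.695250
  hemisphere S, so the sign is −
  Lon: split at 3 digits → 038° and 56.8694′; 38 + 56.8694/60 = 38.947823
  W ⇒ negate
Point 5:
  φ: 1 + 29/60 + 50.89/3600 = 1.497469
  hemisphere S, so the sign is −
  Lon: 51° + 39/60 + 17/3600 = 51 + 0.650000 + 0.004722 = 51.654722
  W ⇒ negate
Point 6:
  Lat: degrees = first 2 digits = 89, minutes = 29.2014; 89 + 29.2014/60 = 89.486690
  hemisphere S, so the sign is −
  Longitude: split at 3 digits → 126° and 48.8549′; 126 + 48.8549/60 = 126.814248
  W ⇒ negate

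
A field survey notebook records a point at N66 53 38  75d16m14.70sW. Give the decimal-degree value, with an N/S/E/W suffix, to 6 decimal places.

Latitude: 53′ + 38″ = 53.63333′; 66 + 53.63333/60 = 66.8938889
Lon: 16′ + 14.7″ = 16.24500′; 75 + 16.24500/60 = 75.2707500

66.893889° N, 75.270750° W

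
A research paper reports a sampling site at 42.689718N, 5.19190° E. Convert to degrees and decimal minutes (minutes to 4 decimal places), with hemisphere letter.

φ: fractional part 0.689718 → 41.383080 minutes
λ: fractional part 0.191900 → 11.514000 minutes

42° 41.3831′ N, 5° 11.5140′ E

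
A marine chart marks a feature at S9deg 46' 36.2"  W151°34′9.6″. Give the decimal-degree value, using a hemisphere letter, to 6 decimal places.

Latitude: 9 + 46/60 + 36.2/3600 = 9.7767222
λ: 151° + 34/60 + 9.6/3600 = 151 + 0.566667 + 0.002667 = 151.5693333

9.776722° S, 151.569333° W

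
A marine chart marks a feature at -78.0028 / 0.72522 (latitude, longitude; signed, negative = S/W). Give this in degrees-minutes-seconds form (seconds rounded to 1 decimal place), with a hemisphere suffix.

78°00′10.1″ S, 0°43′30.8″ E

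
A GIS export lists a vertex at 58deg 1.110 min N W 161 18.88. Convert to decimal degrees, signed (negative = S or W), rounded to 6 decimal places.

Lat: 58 + 1.11/60 = 58.0185000
N → positive
Longitude: 161 + 18.88/60 = 161.3146667
W → negative

58.018500, -161.314667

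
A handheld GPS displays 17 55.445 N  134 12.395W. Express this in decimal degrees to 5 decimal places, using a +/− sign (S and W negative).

Latitude: 17 + 55.445/60 = 17.924083
N → positive
Longitude: 134 + 12.395/60 = 134.206583
W ⇒ negate

17.92408, -134.20658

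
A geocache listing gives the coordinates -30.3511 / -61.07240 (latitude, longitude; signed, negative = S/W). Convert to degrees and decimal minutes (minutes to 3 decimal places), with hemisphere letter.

Latitude is negative → S; |value| = 30.351100
Lat: minutes = (30.351100 − 30) × 60 = 21.06600
Longitude is negative → W; |value| = 61.072400
Lon: fractional part 0.072400 → 4.34400 minutes

30° 21.066′ S, 61° 4.344′ W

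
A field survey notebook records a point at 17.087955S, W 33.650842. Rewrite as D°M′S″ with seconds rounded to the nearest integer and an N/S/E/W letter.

17°05′17″ S, 33°39′3″ W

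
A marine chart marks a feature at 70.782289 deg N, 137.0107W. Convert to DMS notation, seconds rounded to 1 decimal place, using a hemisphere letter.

70°46′56.2″ N, 137°00′38.5″ W

φ: 0.782289 × 60 = 46.93734′ → 46′, remainder × 60 = 56.240″
λ: 0.010700 × 60 = 0.64200′ → 0′, remainder × 60 = 38.520″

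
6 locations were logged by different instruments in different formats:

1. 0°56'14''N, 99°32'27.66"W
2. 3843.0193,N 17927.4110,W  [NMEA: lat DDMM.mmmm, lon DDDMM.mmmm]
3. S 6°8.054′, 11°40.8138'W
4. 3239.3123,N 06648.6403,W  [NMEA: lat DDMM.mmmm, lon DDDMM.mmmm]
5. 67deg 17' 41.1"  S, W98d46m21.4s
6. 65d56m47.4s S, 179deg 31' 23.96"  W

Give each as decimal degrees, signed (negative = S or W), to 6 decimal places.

1. 0.937222, -99.541017
2. 38.716988, -179.456850
3. -6.134233, -11.680230
4. 32.655205, -66.810672
5. -67.294750, -98.772611
6. -65.946500, -179.523322

Point 1:
  φ: 0° + 56/60 + 14/3600 = 0 + 0.933333 + 0.003889 = 0.9372222
  N ⇒ keep positive
  λ: 99 + 32/60 + 27.66/3600 = 99.5410167
  hemisphere W, so the sign is −
Point 2:
  φ: degrees = first 2 digits = 38, minutes = 43.0193; 38 + 43.0193/60 = 38.7169883
  N → positive
  λ: degrees = first 3 digits = 179, minutes = 27.411; 179 + 27.411/60 = 179.4568500
  hemisphere W, so the sign is −
Point 3:
  φ: 8.054′ = 0.134233°; total 6.1342333
  hemisphere S, so the sign is −
  λ: 11 + 40.8138/60 = 11.6802300
  W → negative
Point 4:
  Lat: degrees = first 2 digits = 32, minutes = 39.3123; 32 + 39.3123/60 = 32.6552050
  N ⇒ keep positive
  Longitude: degrees = first 3 digits = 66, minutes = 48.6403; 66 + 48.6403/60 = 66.8106717
  hemisphere W, so the sign is −
Point 5:
  Lat: 67 + 17/60 + 41.1/3600 = 67.2947500
  hemisphere S, so the sign is −
  Longitude: 46′ + 21.4″ = 46.35667′; 98 + 46.35667/60 = 98.7726111
  W → negative
Point 6:
  Lat: 65 + 56/60 + 47.4/3600 = 65.9465000
  S → negative
  Lon: 179 + 31/60 + 23.96/3600 = 179.5233222
  W → negative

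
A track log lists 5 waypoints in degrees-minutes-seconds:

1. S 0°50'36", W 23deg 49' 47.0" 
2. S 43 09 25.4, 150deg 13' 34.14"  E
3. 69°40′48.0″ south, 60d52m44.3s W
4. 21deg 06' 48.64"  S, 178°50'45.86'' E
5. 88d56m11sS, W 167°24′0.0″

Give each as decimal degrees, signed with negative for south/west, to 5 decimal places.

Point 1:
  Latitude: 50′ + 36″ = 50.60000′; 0 + 50.60000/60 = 0.843333
  S ⇒ negate
  Lon: 23 + 49/60 + 47/3600 = 23.829722
  hemisphere W, so the sign is −
Point 2:
  φ: 43° + 9/60 + 25.4/3600 = 43 + 0.150000 + 0.007056 = 43.157056
  hemisphere S, so the sign is −
  λ: 13′ + 34.14″ = 13.56900′; 150 + 13.56900/60 = 150.226150
  E ⇒ keep positive
Point 3:
  φ: 40′ + 48″ = 40.80000′; 69 + 40.80000/60 = 69.680000
  S ⇒ negate
  λ: 52′ + 44.3″ = 52.73833′; 60 + 52.73833/60 = 60.878972
  W ⇒ negate
Point 4:
  Latitude: 21 + 6/60 + 48.64/3600 = 21.113511
  S → negative
  λ: 50′ + 45.86″ = 50.76433′; 178 + 50.76433/60 = 178.846072
  E → positive
Point 5:
  φ: 56′ + 11″ = 56.18333′; 88 + 56.18333/60 = 88.936389
  hemisphere S, so the sign is −
  λ: 24′ + 0″ = 24.00000′; 167 + 24.00000/60 = 167.400000
  W ⇒ negate

1. -0.84333, -23.82972
2. -43.15706, 150.22615
3. -69.68000, -60.87897
4. -21.11351, 178.84607
5. -88.93639, -167.40000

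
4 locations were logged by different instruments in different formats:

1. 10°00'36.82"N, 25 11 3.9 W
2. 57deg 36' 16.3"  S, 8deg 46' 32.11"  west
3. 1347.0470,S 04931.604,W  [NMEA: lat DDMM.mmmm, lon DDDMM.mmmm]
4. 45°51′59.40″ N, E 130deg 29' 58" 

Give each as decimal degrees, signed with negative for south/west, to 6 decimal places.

1. 10.010228, -25.184417
2. -57.604528, -8.775586
3. -13.784117, -49.526733
4. 45.866500, 130.499444

Point 1:
  Lat: 10° + 0/60 + 36.82/3600 = 10 + 0.000000 + 0.010228 = 10.0102278
  N → positive
  Lon: 11′ + 3.9″ = 11.06500′; 25 + 11.06500/60 = 25.1844167
  hemisphere W, so the sign is −
Point 2:
  Lat: 36′ + 16.3″ = 36.27167′; 57 + 36.27167/60 = 57.6045278
  S → negative
  Longitude: 8° + 46/60 + 32.11/3600 = 8 + 0.766667 + 0.008919 = 8.7755861
  W → negative
Point 3:
  Latitude: degrees = first 2 digits = 13, minutes = 47.047; 13 + 47.047/60 = 13.7841167
  S → negative
  λ: degrees = first 3 digits = 49, minutes = 31.604; 49 + 31.604/60 = 49.5267333
  W ⇒ negate
Point 4:
  Lat: 51′ + 59.4″ = 51.99000′; 45 + 51.99000/60 = 45.8665000
  N ⇒ keep positive
  λ: 130° + 29/60 + 58/3600 = 130 + 0.483333 + 0.016111 = 130.4994444
  E → positive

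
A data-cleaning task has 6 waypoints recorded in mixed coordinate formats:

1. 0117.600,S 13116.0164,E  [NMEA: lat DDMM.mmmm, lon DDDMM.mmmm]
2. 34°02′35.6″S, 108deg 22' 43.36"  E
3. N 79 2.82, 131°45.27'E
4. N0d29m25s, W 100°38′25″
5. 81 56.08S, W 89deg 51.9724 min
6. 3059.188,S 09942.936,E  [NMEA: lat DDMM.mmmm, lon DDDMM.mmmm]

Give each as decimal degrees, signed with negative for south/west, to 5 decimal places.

Point 1:
  Lat: split at 2 digits → 01° and 17.6′; 1 + 17.6/60 = 1.293333
  S ⇒ negate
  λ: split at 3 digits → 131° and 16.0164′; 131 + 16.0164/60 = 131.266940
  E → positive
Point 2:
  Latitude: 34° + 2/60 + 35.6/3600 = 34 + 0.033333 + 0.009889 = 34.043222
  S → negative
  Lon: 108 + 22/60 + 43.36/3600 = 108.378711
  E → positive
Point 3:
  Latitude: 79 + 2.82/60 = 79.047000
  N → positive
  Lon: 131 + 45.27/60 = 131.754500
  E → positive
Point 4:
  Lat: 29′ + 25″ = 29.41667′; 0 + 29.41667/60 = 0.490278
  N → positive
  λ: 100 + 38/60 + 25/3600 = 100.640278
  hemisphere W, so the sign is −
Point 5:
  Latitude: 56.08′ = 0.934667°; total 81.934667
  S ⇒ negate
  Longitude: 89 + 51.9724/60 = 89.866207
  W → negative
Point 6:
  Latitude: split at 2 digits → 30° and 59.188′; 30 + 59.188/60 = 30.986467
  hemisphere S, so the sign is −
  λ: split at 3 digits → 099° and 42.936′; 99 + 42.936/60 = 99.715600
  E → positive

1. -1.29333, 131.26694
2. -34.04322, 108.37871
3. 79.04700, 131.75450
4. 0.49028, -100.64028
5. -81.93467, -89.86621
6. -30.98647, 99.71560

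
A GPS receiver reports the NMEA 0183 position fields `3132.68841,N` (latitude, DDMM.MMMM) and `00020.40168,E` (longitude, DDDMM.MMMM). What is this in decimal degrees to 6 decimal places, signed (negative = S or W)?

31.544807, 0.340028

φ: degrees = first 2 digits = 31, minutes = 32.68841; 31 + 32.68841/60 = 31.5448068
N → positive
Longitude: split at 3 digits → 000° and 20.40168′; 0 + 20.40168/60 = 0.3400280
E → positive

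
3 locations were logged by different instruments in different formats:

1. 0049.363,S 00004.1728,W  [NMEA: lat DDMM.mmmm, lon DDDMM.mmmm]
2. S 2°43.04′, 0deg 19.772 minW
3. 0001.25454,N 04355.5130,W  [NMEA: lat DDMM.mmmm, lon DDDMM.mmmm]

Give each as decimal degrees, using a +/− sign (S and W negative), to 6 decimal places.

1. -0.822717, -0.069547
2. -2.717333, -0.329533
3. 0.020909, -43.925217

Point 1:
  Lat: degrees = first 2 digits = 0, minutes = 49.363; 0 + 49.363/60 = 0.8227167
  S → negative
  Longitude: degrees = first 3 digits = 0, minutes = 4.1728; 0 + 4.1728/60 = 0.0695467
  W ⇒ negate
Point 2:
  Lat: 2 + 43.04/60 = 2.7173333
  S ⇒ negate
  Lon: 19.772′ = 0.329533°; total 0.3295333
  W ⇒ negate
Point 3:
  φ: degrees = first 2 digits = 0, minutes = 1.25454; 0 + 1.25454/60 = 0.0209090
  N ⇒ keep positive
  Longitude: split at 3 digits → 043° and 55.513′; 43 + 55.513/60 = 43.9252167
  W ⇒ negate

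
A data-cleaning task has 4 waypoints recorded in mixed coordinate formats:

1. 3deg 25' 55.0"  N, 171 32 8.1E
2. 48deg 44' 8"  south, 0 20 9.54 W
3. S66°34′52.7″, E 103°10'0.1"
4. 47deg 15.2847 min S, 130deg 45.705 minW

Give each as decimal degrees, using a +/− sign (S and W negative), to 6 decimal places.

1. 3.431944, 171.535583
2. -48.735556, -0.335983
3. -66.581306, 103.166694
4. -47.254745, -130.761750

Point 1:
  Latitude: 3 + 25/60 + 55/3600 = 3.4319444
  N ⇒ keep positive
  Lon: 171 + 32/60 + 8.1/3600 = 171.5355833
  E ⇒ keep positive
Point 2:
  φ: 48 + 44/60 + 8/3600 = 48.7355556
  S → negative
  Lon: 20′ + 9.54″ = 20.15900′; 0 + 20.15900/60 = 0.3359833
  hemisphere W, so the sign is −
Point 3:
  Lat: 66° + 34/60 + 52.7/3600 = 66 + 0.566667 + 0.014639 = 66.5813056
  hemisphere S, so the sign is −
  Longitude: 103° + 10/60 + 0.1/3600 = 103 + 0.166667 + 0.000028 = 103.1666944
  E → positive
Point 4:
  φ: 47 + 15.2847/60 = 47.2547450
  S → negative
  Lon: 130 + 45.705/60 = 130.7617500
  W → negative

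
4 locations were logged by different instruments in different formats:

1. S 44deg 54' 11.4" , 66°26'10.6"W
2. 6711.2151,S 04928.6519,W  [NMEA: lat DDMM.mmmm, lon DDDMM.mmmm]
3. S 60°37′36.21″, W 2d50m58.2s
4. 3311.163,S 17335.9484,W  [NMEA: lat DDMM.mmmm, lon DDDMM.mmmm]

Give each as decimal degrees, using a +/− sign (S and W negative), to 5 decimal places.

Point 1:
  Lat: 44° + 54/60 + 11.4/3600 = 44 + 0.900000 + 0.003167 = 44.903167
  S → negative
  λ: 66 + 26/60 + 10.6/3600 = 66.436278
  W → negative
Point 2:
  φ: split at 2 digits → 67° and 11.2151′; 67 + 11.2151/60 = 67.186918
  S → negative
  λ: split at 3 digits → 049° and 28.6519′; 49 + 28.6519/60 = 49.477532
  W ⇒ negate
Point 3:
  φ: 60° + 37/60 + 36.21/3600 = 60 + 0.616667 + 0.010058 = 60.626725
  S ⇒ negate
  Lon: 50′ + 58.2″ = 50.97000′; 2 + 50.97000/60 = 2.849500
  W ⇒ negate
Point 4:
  Latitude: degrees = first 2 digits = 33, minutes = 11.163; 33 + 11.163/60 = 33.186050
  S ⇒ negate
  Lon: degrees = first 3 digits = 173, minutes = 35.9484; 173 + 35.9484/60 = 173.599140
  W ⇒ negate

1. -44.90317, -66.43628
2. -67.18692, -49.47753
3. -60.62673, -2.84950
4. -33.18605, -173.59914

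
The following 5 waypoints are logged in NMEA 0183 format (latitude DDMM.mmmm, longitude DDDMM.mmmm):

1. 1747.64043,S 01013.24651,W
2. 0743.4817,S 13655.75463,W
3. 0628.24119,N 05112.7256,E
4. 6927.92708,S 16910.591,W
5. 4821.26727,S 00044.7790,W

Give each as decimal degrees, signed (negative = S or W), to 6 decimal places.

1. -17.794007, -10.220775
2. -7.724695, -136.929244
3. 6.470687, 51.212093
4. -69.465451, -169.176517
5. -48.354455, -0.746317

Point 1:
  Lat: split at 2 digits → 17° and 47.64043′; 17 + 47.64043/60 = 17.7940072
  hemisphere S, so the sign is −
  λ: degrees = first 3 digits = 10, minutes = 13.24651; 10 + 13.24651/60 = 10.2207752
  hemisphere W, so the sign is −
Point 2:
  Latitude: split at 2 digits → 07° and 43.4817′; 7 + 43.4817/60 = 7.7246950
  hemisphere S, so the sign is −
  Longitude: degrees = first 3 digits = 136, minutes = 55.75463; 136 + 55.75463/60 = 136.9292438
  W → negative
Point 3:
  Lat: degrees = first 2 digits = 6, minutes = 28.24119; 6 + 28.24119/60 = 6.4706865
  N ⇒ keep positive
  Longitude: split at 3 digits → 051° and 12.7256′; 51 + 12.7256/60 = 51.2120933
  E ⇒ keep positive
Point 4:
  Latitude: split at 2 digits → 69° and 27.92708′; 69 + 27.92708/60 = 69.4654513
  S ⇒ negate
  λ: split at 3 digits → 169° and 10.591′; 169 + 10.591/60 = 169.1765167
  W ⇒ negate
Point 5:
  Latitude: degrees = first 2 digits = 48, minutes = 21.26727; 48 + 21.26727/60 = 48.3544545
  hemisphere S, so the sign is −
  Longitude: degrees = first 3 digits = 0, minutes = 44.779; 0 + 44.779/60 = 0.7463167
  W → negative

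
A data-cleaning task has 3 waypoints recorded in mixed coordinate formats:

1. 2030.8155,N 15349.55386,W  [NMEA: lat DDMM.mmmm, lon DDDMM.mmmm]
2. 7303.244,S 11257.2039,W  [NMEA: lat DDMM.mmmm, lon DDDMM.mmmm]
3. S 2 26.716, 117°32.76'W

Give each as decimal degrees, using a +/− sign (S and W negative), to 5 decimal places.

Point 1:
  φ: degrees = first 2 digits = 20, minutes = 30.8155; 20 + 30.8155/60 = 20.513592
  N ⇒ keep positive
  Longitude: degrees = first 3 digits = 153, minutes = 49.55386; 153 + 49.55386/60 = 153.825898
  hemisphere W, so the sign is −
Point 2:
  φ: degrees = first 2 digits = 73, minutes = 3.244; 73 + 3.244/60 = 73.054067
  S → negative
  Lon: degrees = first 3 digits = 112, minutes = 57.2039; 112 + 57.2039/60 = 112.953398
  W → negative
Point 3:
  φ: 2 + 26.716/60 = 2.445267
  S ⇒ negate
  λ: 32.76′ = 0.546000°; total 117.546000
  W → negative

1. 20.51359, -153.82590
2. -73.05407, -112.95340
3. -2.44527, -117.54600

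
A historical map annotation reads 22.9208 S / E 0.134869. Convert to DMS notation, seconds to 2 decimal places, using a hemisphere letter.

22°55′14.88″ S, 0°08′5.53″ E

φ: 0.920800° → 55.24800′; 0.24800 × 60 = 14.8800″
λ: 0.134869 × 60 = 8.09214′ → 8′, remainder × 60 = 5.5284″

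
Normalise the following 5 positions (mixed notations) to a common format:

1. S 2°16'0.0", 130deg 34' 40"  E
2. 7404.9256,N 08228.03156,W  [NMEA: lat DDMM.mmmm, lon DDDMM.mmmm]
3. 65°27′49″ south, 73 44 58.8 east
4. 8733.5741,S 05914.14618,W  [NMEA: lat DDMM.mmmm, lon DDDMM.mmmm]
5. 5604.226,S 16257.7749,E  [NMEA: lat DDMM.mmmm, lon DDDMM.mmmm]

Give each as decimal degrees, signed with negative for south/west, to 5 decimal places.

1. -2.26667, 130.57778
2. 74.08209, -82.46719
3. -65.46361, 73.74967
4. -87.55957, -59.23577
5. -56.07043, 162.96292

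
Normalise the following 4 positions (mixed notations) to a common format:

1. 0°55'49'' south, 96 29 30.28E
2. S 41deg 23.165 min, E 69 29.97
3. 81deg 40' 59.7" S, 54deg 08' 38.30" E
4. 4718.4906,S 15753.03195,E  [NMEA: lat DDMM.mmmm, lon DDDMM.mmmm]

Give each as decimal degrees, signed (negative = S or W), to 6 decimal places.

1. -0.930278, 96.491744
2. -41.386083, 69.499500
3. -81.683250, 54.143972
4. -47.308177, 157.883866

Point 1:
  φ: 0° + 55/60 + 49/3600 = 0 + 0.916667 + 0.013611 = 0.9302778
  hemisphere S, so the sign is −
  Lon: 96 + 29/60 + 30.28/3600 = 96.4917444
  E → positive
Point 2:
  Lat: 41 + 23.165/60 = 41.3860833
  S ⇒ negate
  Longitude: 29.97′ = 0.499500°; total 69.4995000
  E ⇒ keep positive
Point 3:
  Lat: 81° + 40/60 + 59.7/3600 = 81 + 0.666667 + 0.016583 = 81.6832500
  S → negative
  λ: 54 + 8/60 + 38.3/3600 = 54.1439722
  E → positive
Point 4:
  Latitude: degrees = first 2 digits = 47, minutes = 18.4906; 47 + 18.4906/60 = 47.3081767
  S → negative
  Lon: split at 3 digits → 157° and 53.03195′; 157 + 53.03195/60 = 157.8838658
  E ⇒ keep positive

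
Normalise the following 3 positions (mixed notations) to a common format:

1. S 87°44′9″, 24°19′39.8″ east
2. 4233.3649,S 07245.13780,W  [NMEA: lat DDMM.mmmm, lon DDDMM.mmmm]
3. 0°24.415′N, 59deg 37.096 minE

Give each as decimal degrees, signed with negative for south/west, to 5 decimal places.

Point 1:
  φ: 87 + 44/60 + 9/3600 = 87.735833
  S → negative
  Lon: 24° + 19/60 + 39.8/3600 = 24 + 0.316667 + 0.011056 = 24.327722
  E ⇒ keep positive
Point 2:
  φ: degrees = first 2 digits = 42, minutes = 33.3649; 42 + 33.3649/60 = 42.556082
  S ⇒ negate
  λ: split at 3 digits → 072° and 45.1378′; 72 + 45.1378/60 = 72.752297
  W → negative
Point 3:
  φ: 24.415′ = 0.406917°; total 0.406917
  N → positive
  Longitude: 59 + 37.096/60 = 59.618267
  E ⇒ keep positive

1. -87.73583, 24.32772
2. -42.55608, -72.75230
3. 0.40692, 59.61827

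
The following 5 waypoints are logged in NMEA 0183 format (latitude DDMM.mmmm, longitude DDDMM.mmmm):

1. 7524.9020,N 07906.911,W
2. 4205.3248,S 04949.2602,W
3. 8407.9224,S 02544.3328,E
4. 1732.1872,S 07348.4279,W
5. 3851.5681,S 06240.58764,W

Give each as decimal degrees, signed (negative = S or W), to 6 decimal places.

1. 75.415033, -79.115183
2. -42.088747, -49.821003
3. -84.132040, 25.738880
4. -17.536453, -73.807132
5. -38.859468, -62.676461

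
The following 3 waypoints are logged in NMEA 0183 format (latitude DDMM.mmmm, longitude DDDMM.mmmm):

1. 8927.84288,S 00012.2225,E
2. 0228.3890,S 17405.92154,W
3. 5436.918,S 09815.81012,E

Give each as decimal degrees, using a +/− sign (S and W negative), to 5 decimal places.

Point 1:
  Latitude: degrees = first 2 digits = 89, minutes = 27.84288; 89 + 27.84288/60 = 89.464048
  S ⇒ negate
  Longitude: split at 3 digits → 000° and 12.2225′; 0 + 12.2225/60 = 0.203708
  E → positive
Point 2:
  φ: split at 2 digits → 02° and 28.389′; 2 + 28.389/60 = 2.473150
  S → negative
  Longitude: split at 3 digits → 174° and 5.92154′; 174 + 5.92154/60 = 174.098692
  W ⇒ negate
Point 3:
  φ: split at 2 digits → 54° and 36.918′; 54 + 36.918/60 = 54.615300
  hemisphere S, so the sign is −
  λ: degrees = first 3 digits = 98, minutes = 15.81012; 98 + 15.81012/60 = 98.263502
  E → positive

1. -89.46405, 0.20371
2. -2.47315, -174.09869
3. -54.61530, 98.26350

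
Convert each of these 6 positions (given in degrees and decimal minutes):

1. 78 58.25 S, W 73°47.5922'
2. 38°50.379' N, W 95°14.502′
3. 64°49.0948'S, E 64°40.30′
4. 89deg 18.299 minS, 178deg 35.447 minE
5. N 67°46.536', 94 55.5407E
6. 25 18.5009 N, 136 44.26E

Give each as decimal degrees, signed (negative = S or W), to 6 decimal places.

Point 1:
  Lat: 78 + 58.25/60 = 78.9708333
  S → negative
  Longitude: 73 + 47.5922/60 = 73.7932033
  W → negative
Point 2:
  φ: 50.379′ = 0.839650°; total 38.8396500
  N ⇒ keep positive
  Lon: 95 + 14.502/60 = 95.2417000
  hemisphere W, so the sign is −
Point 3:
  Latitude: 64 + 49.0948/60 = 64.8182467
  S → negative
  λ: 40.3′ = 0.671667°; total 64.6716667
  E → positive
Point 4:
  Lat: 18.299′ = 0.304983°; total 89.3049833
  S → negative
  Longitude: 178 + 35.447/60 = 178.5907833
  E ⇒ keep positive
Point 5:
  φ: 67 + 46.536/60 = 67.7756000
  N ⇒ keep positive
  λ: 55.5407′ = 0.925678°; total 94.9256783
  E → positive
Point 6:
  Lat: 18.5009′ = 0.308348°; total 25.3083483
  N ⇒ keep positive
  Longitude: 44.26′ = 0.737667°; total 136.7376667
  E → positive

1. -78.970833, -73.793203
2. 38.839650, -95.241700
3. -64.818247, 64.671667
4. -89.304983, 178.590783
5. 67.775600, 94.925678
6. 25.308348, 136.737667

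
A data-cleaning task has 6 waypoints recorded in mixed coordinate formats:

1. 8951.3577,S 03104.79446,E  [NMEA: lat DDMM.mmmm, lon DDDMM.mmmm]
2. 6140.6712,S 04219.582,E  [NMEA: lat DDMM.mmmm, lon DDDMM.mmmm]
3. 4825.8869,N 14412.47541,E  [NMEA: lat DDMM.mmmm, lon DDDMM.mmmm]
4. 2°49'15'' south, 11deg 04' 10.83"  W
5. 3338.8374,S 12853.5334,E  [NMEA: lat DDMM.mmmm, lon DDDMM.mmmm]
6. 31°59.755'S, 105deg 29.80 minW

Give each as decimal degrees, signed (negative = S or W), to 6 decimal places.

Point 1:
  Lat: split at 2 digits → 89° and 51.3577′; 89 + 51.3577/60 = 89.8559617
  hemisphere S, so the sign is −
  Lon: split at 3 digits → 031° and 4.79446′; 31 + 4.79446/60 = 31.0799077
  E → positive
Point 2:
  φ: degrees = first 2 digits = 61, minutes = 40.6712; 61 + 40.6712/60 = 61.6778533
  S → negative
  Lon: degrees = first 3 digits = 42, minutes = 19.582; 42 + 19.582/60 = 42.3263667
  E → positive
Point 3:
  Latitude: split at 2 digits → 48° and 25.8869′; 48 + 25.8869/60 = 48.4314483
  N → positive
  Longitude: degrees = first 3 digits = 144, minutes = 12.47541; 144 + 12.47541/60 = 144.2079235
  E → positive
Point 4:
  Latitude: 49′ + 15″ = 49.25000′; 2 + 49.25000/60 = 2.8208333
  S → negative
  Longitude: 4′ + 10.83″ = 4.18050′; 11 + 4.18050/60 = 11.0696750
  W ⇒ negate
Point 5:
  φ: split at 2 digits → 33° and 38.8374′; 33 + 38.8374/60 = 33.6472900
  S → negative
  Lon: degrees = first 3 digits = 128, minutes = 53.5334; 128 + 53.5334/60 = 128.8922233
  E ⇒ keep positive
Point 6:
  Lat: 59.755′ = 0.995917°; total 31.9959167
  S ⇒ negate
  Longitude: 105 + 29.8/60 = 105.4966667
  hemisphere W, so the sign is −

1. -89.855962, 31.079908
2. -61.677853, 42.326367
3. 48.431448, 144.207924
4. -2.820833, -11.069675
5. -33.647290, 128.892223
6. -31.995917, -105.496667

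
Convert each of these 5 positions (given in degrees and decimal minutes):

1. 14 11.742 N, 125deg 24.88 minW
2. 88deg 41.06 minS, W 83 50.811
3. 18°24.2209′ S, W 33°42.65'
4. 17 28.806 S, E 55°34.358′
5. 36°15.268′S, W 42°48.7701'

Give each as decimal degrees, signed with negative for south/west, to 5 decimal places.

1. 14.19570, -125.41467
2. -88.68433, -83.84685
3. -18.40368, -33.71083
4. -17.48010, 55.57263
5. -36.25447, -42.81284

Point 1:
  Lat: 14 + 11.742/60 = 14.195700
  N → positive
  Lon: 125 + 24.88/60 = 125.414667
  W ⇒ negate
Point 2:
  Latitude: 88 + 41.06/60 = 88.684333
  S ⇒ negate
  λ: 50.811′ = 0.846850°; total 83.846850
  W ⇒ negate
Point 3:
  φ: 18 + 24.2209/60 = 18.403682
  hemisphere S, so the sign is −
  λ: 33 + 42.65/60 = 33.710833
  hemisphere W, so the sign is −
Point 4:
  φ: 28.806′ = 0.480100°; total 17.480100
  S ⇒ negate
  Lon: 55 + 34.358/60 = 55.572633
  E → positive
Point 5:
  Lat: 15.268′ = 0.254467°; total 36.254467
  S → negative
  Longitude: 42 + 48.7701/60 = 42.812835
  hemisphere W, so the sign is −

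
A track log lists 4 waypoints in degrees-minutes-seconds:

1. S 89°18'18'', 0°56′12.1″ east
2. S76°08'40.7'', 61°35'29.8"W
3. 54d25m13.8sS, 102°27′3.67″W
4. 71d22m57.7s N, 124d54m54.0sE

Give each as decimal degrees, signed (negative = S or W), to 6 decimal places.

Point 1:
  Latitude: 89 + 18/60 + 18/3600 = 89.3050000
  S ⇒ negate
  Longitude: 0 + 56/60 + 12.1/3600 = 0.9366944
  E ⇒ keep positive
Point 2:
  φ: 76 + 8/60 + 40.7/3600 = 76.1446389
  S ⇒ negate
  Lon: 61° + 35/60 + 29.8/3600 = 61 + 0.583333 + 0.008278 = 61.5916111
  W → negative
Point 3:
  Lat: 25′ + 13.8″ = 25.23000′; 54 + 25.23000/60 = 54.4205000
  S ⇒ negate
  Lon: 102 + 27/60 + 3.67/3600 = 102.4510194
  W → negative
Point 4:
  Lat: 71° + 22/60 + 57.7/3600 = 71 + 0.366667 + 0.016028 = 71.3826944
  N ⇒ keep positive
  Lon: 124 + 54/60 + 54/3600 = 124.9150000
  E ⇒ keep positive

1. -89.305000, 0.936694
2. -76.144639, -61.591611
3. -54.420500, -102.451019
4. 71.382694, 124.915000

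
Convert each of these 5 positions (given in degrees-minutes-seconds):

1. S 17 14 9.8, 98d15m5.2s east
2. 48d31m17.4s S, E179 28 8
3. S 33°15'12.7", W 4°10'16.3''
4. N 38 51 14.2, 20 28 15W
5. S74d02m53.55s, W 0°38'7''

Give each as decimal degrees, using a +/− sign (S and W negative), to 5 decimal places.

1. -17.23606, 98.25144
2. -48.52150, 179.46889
3. -33.25353, -4.17119
4. 38.85394, -20.47083
5. -74.04821, -0.63528

Point 1:
  Lat: 17 + 14/60 + 9.8/3600 = 17.236056
  S → negative
  Longitude: 98° + 15/60 + 5.2/3600 = 98 + 0.250000 + 0.001444 = 98.251444
  E ⇒ keep positive
Point 2:
  Lat: 48° + 31/60 + 17.4/3600 = 48 + 0.516667 + 0.004833 = 48.521500
  S → negative
  Longitude: 179 + 28/60 + 8/3600 = 179.468889
  E → positive
Point 3:
  Latitude: 33° + 15/60 + 12.7/3600 = 33 + 0.250000 + 0.003528 = 33.253528
  S → negative
  Lon: 4 + 10/60 + 16.3/3600 = 4.171194
  W → negative
Point 4:
  Latitude: 38° + 51/60 + 14.2/3600 = 38 + 0.850000 + 0.003944 = 38.853944
  N ⇒ keep positive
  Lon: 20° + 28/60 + 15/3600 = 20 + 0.466667 + 0.004167 = 20.470833
  hemisphere W, so the sign is −
Point 5:
  φ: 74 + 2/60 + 53.55/3600 = 74.048208
  S → negative
  λ: 0 + 38/60 + 7/3600 = 0.635278
  W ⇒ negate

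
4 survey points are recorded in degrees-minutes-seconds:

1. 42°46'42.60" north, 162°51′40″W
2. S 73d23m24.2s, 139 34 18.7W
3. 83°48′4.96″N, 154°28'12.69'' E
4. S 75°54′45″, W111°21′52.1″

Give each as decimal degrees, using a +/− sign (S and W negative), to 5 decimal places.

1. 42.77850, -162.86111
2. -73.39006, -139.57186
3. 83.80138, 154.47019
4. -75.91250, -111.36447

Point 1:
  Latitude: 42 + 46/60 + 42.6/3600 = 42.778500
  N ⇒ keep positive
  λ: 51′ + 40″ = 51.66667′; 162 + 51.66667/60 = 162.861111
  hemisphere W, so the sign is −
Point 2:
  Latitude: 73° + 23/60 + 24.2/3600 = 73 + 0.383333 + 0.006722 = 73.390056
  S → negative
  Longitude: 139° + 34/60 + 18.7/3600 = 139 + 0.566667 + 0.005194 = 139.571861
  hemisphere W, so the sign is −
Point 3:
  φ: 48′ + 4.96″ = 48.08267′; 83 + 48.08267/60 = 83.801378
  N → positive
  Longitude: 154 + 28/60 + 12.69/3600 = 154.470192
  E → positive
Point 4:
  Latitude: 75 + 54/60 + 45/3600 = 75.912500
  S ⇒ negate
  λ: 21′ + 52.1″ = 21.86833′; 111 + 21.86833/60 = 111.364472
  W ⇒ negate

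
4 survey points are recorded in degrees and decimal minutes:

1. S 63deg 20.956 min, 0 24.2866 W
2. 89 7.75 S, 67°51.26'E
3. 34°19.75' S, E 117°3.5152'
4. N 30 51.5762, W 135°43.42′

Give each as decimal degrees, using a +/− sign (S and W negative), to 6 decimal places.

1. -63.349267, -0.404777
2. -89.129167, 67.854333
3. -34.329167, 117.058587
4. 30.859603, -135.723667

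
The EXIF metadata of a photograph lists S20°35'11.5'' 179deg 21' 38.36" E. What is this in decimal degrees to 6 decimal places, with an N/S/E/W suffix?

Lat: 20 + 35/60 + 11.5/3600 = 20.5865278
Lon: 179 + 21/60 + 38.36/3600 = 179.3606556

20.586528° S, 179.360656° E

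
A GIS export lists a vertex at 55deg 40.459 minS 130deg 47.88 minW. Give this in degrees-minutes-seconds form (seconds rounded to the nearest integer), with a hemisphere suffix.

55°40′28″ S, 130°47′53″ W

φ: fractional minutes 0.45900 × 60 = 27.54″
Lon: 47.88000′ → 47′ and 0.88000 × 60 = 52.80″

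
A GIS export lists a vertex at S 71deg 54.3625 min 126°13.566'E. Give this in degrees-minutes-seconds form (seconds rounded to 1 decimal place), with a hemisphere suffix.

71°54′21.8″ S, 126°13′34.0″ E

φ: 54.36250′ → 54′ and 0.36250 × 60 = 21.750″
Longitude: 13.56600′ → 13′ and 0.56600 × 60 = 33.960″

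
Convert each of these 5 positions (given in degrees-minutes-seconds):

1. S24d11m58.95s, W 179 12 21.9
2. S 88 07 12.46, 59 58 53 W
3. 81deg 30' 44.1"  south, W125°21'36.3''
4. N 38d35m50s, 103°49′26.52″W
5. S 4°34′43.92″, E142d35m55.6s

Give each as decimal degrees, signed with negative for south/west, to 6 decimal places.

1. -24.199708, -179.206083
2. -88.120128, -59.981389
3. -81.512250, -125.360083
4. 38.597222, -103.824033
5. -4.578867, 142.598778

Point 1:
  Lat: 11′ + 58.95″ = 11.98250′; 24 + 11.98250/60 = 24.1997083
  S ⇒ negate
  Lon: 179 + 12/60 + 21.9/3600 = 179.2060833
  W ⇒ negate
Point 2:
  Lat: 88 + 7/60 + 12.46/3600 = 88.1201278
  S → negative
  Lon: 59 + 58/60 + 53/3600 = 59.9813889
  W ⇒ negate
Point 3:
  Latitude: 81° + 30/60 + 44.1/3600 = 81 + 0.500000 + 0.012250 = 81.5122500
  S ⇒ negate
  Longitude: 125° + 21/60 + 36.3/3600 = 125 + 0.350000 + 0.010083 = 125.3600833
  W → negative
Point 4:
  φ: 38 + 35/60 + 50/3600 = 38.5972222
  N ⇒ keep positive
  Lon: 49′ + 26.52″ = 49.44200′; 103 + 49.44200/60 = 103.8240333
  W → negative
Point 5:
  Lat: 4 + 34/60 + 43.92/3600 = 4.5788667
  hemisphere S, so the sign is −
  λ: 142° + 35/60 + 55.6/3600 = 142 + 0.583333 + 0.015444 = 142.5987778
  E ⇒ keep positive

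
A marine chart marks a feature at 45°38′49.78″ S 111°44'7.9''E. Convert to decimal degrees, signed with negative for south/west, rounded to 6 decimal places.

-45.647161, 111.735528

φ: 38′ + 49.78″ = 38.82967′; 45 + 38.82967/60 = 45.6471611
S ⇒ negate
λ: 111 + 44/60 + 7.9/3600 = 111.7355278
E → positive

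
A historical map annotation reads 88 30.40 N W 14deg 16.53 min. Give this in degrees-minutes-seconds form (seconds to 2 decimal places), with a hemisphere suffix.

Latitude: fractional minutes 0.40000 × 60 = 24.0000″
λ: fractional minutes 0.53000 × 60 = 31.8000″

88°30′24.00″ N, 14°16′31.80″ W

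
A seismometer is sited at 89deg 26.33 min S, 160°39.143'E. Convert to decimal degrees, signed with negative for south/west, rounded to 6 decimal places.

-89.438833, 160.652383

Latitude: 26.33′ = 0.438833°; total 89.4388333
S → negative
λ: 39.143′ = 0.652383°; total 160.6523833
E ⇒ keep positive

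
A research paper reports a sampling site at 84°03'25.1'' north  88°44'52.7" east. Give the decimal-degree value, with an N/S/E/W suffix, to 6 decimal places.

84.056972° N, 88.747972° E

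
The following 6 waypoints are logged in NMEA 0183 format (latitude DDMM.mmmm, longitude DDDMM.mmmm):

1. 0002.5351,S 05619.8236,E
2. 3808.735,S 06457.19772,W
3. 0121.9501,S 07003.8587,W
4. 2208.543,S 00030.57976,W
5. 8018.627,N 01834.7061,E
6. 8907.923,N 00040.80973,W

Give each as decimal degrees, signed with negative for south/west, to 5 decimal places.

Point 1:
  Latitude: degrees = first 2 digits = 0, minutes = 2.5351; 0 + 2.5351/60 = 0.042252
  S ⇒ negate
  Longitude: degrees = first 3 digits = 56, minutes = 19.8236; 56 + 19.8236/60 = 56.330393
  E ⇒ keep positive
Point 2:
  Lat: degrees = first 2 digits = 38, minutes = 8.735; 38 + 8.735/60 = 38.145583
  S → negative
  Longitude: split at 3 digits → 064° and 57.19772′; 64 + 57.19772/60 = 64.953295
  W ⇒ negate
Point 3:
  φ: degrees = first 2 digits = 1, minutes = 21.9501; 1 + 21.9501/60 = 1.365835
  S → negative
  Lon: degrees = first 3 digits = 70, minutes = 3.8587; 70 + 3.8587/60 = 70.064312
  W ⇒ negate
Point 4:
  Latitude: split at 2 digits → 22° and 8.543′; 22 + 8.543/60 = 22.142383
  S → negative
  Lon: split at 3 digits → 000° and 30.57976′; 0 + 30.57976/60 = 0.509663
  W → negative
Point 5:
  Latitude: split at 2 digits → 80° and 18.627′; 80 + 18.627/60 = 80.310450
  N → positive
  λ: split at 3 digits → 018° and 34.7061′; 18 + 34.7061/60 = 18.578435
  E → positive
Point 6:
  Latitude: split at 2 digits → 89° and 7.923′; 89 + 7.923/60 = 89.132050
  N → positive
  Lon: split at 3 digits → 000° and 40.80973′; 0 + 40.80973/60 = 0.680162
  W ⇒ negate

1. -0.04225, 56.33039
2. -38.14558, -64.95330
3. -1.36584, -70.06431
4. -22.14238, -0.50966
5. 80.31045, 18.57844
6. 89.13205, -0.68016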